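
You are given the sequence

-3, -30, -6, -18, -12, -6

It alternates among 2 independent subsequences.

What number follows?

-24

Taking every 2nd term gives 2 separate tracks.
Track A: -3, -6, -12. A geometric progression (common ratio 2).
Track B: -30, -18, -6. Linear: a_n = -42 + 12·n.
Position 7 falls in track A as its term 4, giving -24.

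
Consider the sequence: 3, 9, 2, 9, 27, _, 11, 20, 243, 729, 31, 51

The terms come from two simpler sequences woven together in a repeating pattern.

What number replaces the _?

81

The slot pattern repeats as AABB (period 4), so there are 2 interleaved tracks.
Track A: 3, 9, 27, ?, 243, 729 — successive powers of 3.
Track B: 2, 9, 11, 20, 31, 51 — a Fibonacci-like recurrence a_n = a_{n-1} + a_{n-2}.
The gap is track A's term 4; the rule gives 81.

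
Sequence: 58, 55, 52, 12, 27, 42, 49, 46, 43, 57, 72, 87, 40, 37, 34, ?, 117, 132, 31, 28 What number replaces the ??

102

The slot pattern repeats as AAABBB (period 6), so there are 2 interleaved tracks.
Subsequence A: 58, 55, 52, 49, 46, 43, 40, 37, 34, 31, 28 — arithmetic, step −3.
Subsequence B: 12, 27, 42, 57, 72, 87, ?, 117, 132 — linear: a_n = -3 + 15·n.
So the missing entry in subsequence B is 102.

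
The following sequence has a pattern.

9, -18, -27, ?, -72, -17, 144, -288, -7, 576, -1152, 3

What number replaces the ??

36

The slot pattern repeats as AAB (period 3), so there are 2 interleaved tracks.
Stream A: 9, -18, ?, -72, 144, -288, 576, -1152. A geometric progression (common ratio -2).
Stream B: -27, -17, -7, 3. Arithmetic with common difference +10.
So the missing entry in stream A is 36.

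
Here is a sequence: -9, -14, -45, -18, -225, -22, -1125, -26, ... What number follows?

-5625

The terms cycle through 2 interleaved subsequences.
Track A: -9, -45, -225, -1125 (geometric with ratio 5).
Track B: -14, -18, -22, -26 (subtracting 4 each time).
Term 9 comes from track A (its 5th entry): -5625.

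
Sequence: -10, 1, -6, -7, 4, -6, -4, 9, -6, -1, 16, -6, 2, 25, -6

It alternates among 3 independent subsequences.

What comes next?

Taking every 3rd term gives 3 separate tracks.
Track A is -10, -7, -4, -1, 2, which is arithmetic, step +3.
Track B is 1, 4, 9, 16, 25, which is the squares 1², 2², 3², ….
Track C is -6, -6, -6, -6, -6, which is the constant sequence -6.
The 16th slot belongs to track A; its 6th term is 5.

5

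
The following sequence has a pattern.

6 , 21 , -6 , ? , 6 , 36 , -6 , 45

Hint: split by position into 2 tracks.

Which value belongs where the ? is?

28

Split by position mod 2 into 2 tracks.
Subsequence A is 6, -6, 6, -6, which is alternating ±6.
Subsequence B is 21, ?, 36, 45, which is triangular numbers n(n+1)/2 for n = 6, 7, ….
Subsequence B's pattern makes the blank 28.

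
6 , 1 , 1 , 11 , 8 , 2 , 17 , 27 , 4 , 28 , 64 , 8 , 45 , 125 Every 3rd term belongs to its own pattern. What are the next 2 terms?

16, 73

The terms cycle through 3 interleaved subsequences.
Track A is 6, 11, 17, 28, 45, which is each term equals the sum of the previous two.
Track B is 1, 8, 27, 64, 125, which is the cubes 1³, 2³, 3³, ….
Track C is 1, 2, 4, 8, which is powers 2^0, 2^1, 2^2, ….
The 15th slot belongs to track C; its 5th term is 16.
Position 16 → track A, term 6 = 73.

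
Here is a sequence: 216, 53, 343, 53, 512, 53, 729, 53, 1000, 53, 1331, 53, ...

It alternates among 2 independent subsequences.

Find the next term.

1728

Positions 1, 3, 5, … form one subsequence and positions 2, 4, 6, … form another.
Subsequence A is 216, 343, 512, 729, 1000, 1331, which is consecutive cubes n³ from n = 6.
Subsequence B is 53, 53, 53, 53, 53, 53, which is the constant sequence 53.
The 13th slot belongs to subsequence A; its 7th term is 1728.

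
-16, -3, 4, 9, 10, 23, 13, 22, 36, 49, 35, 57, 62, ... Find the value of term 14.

Positions follow the repeating pattern AABB; grouping by letter gives 2 tracks.
Track A: -16, -3, 10, 23, 36, 49, 62 — linear: a_n = -29 + 13·n.
Track B: 4, 9, 13, 22, 35, 57 — each term equals the sum of the previous two.
Position 14 falls in track A as its term 8, giving 75.

75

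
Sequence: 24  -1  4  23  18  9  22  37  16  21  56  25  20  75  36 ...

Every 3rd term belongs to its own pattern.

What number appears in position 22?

17

Read the sequence 3 terms at a time; column i is its own pattern.
Subsequence A: 24, 23, 22, 21, 20. Arithmetic, step −1.
Subsequence B: -1, 18, 37, 56, 75. Arithmetic, step +19.
Subsequence C: 4, 9, 16, 25, 36. Perfect squares starting at 2².
Position 22 falls in subsequence A as its term 8, giving 17.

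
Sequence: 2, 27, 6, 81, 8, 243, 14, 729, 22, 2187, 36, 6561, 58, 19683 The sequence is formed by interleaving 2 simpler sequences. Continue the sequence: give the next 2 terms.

Split by position mod 2 into 2 tracks.
Track A: 2, 6, 8, 14, 22, 36, 58. Fibonacci-style (each term is the sum of the two before it).
Track B: 27, 81, 243, 729, 2187, 6561, 19683. Powers 3^3, 3^4, 3^5, ….
Position 15 → track A, term 8 = 94.
Term 16 comes from track B (its 8th entry): 59049.

94, 59049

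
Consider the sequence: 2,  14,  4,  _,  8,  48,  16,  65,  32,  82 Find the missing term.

31

Taking every 2nd term gives 2 separate tracks.
Subsequence A is 2, 4, 8, 16, 32, which is successive powers of 2.
Subsequence B is 14, ?, 48, 65, 82, which is linear: a_n = -3 + 17·n.
Filling subsequence B at index 2 by its rule yields 31.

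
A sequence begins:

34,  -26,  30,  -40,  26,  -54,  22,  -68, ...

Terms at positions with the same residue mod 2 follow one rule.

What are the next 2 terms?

18, -82

Odd-indexed and even-indexed terms follow separate rules.
Stream A is 34, 30, 26, 22, which is arithmetic with common difference −4.
Stream B is -26, -40, -54, -68, which is linear: a_n = -12 − 14·n.
Position 9 falls in stream A as its term 5, giving 18.
Term 10 comes from stream B (its 5th entry): -82.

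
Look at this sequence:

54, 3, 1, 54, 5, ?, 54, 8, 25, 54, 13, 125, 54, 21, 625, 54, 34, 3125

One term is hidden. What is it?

5

Read the sequence 3 terms at a time; column i is its own pattern.
Track A = 54, 54, 54, 54, 54, 54: constant 54.
Track B = 3, 5, 8, 13, 21, 34: Fibonacci-style (each term is the sum of the two before it).
Track C = 1, ?, 25, 125, 625, 3125: successive powers of 5.
The gap is track C's term 2; the rule gives 5.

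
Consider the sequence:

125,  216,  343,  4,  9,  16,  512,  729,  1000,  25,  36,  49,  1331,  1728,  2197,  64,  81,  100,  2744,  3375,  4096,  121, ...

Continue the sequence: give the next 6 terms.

Reading positions in blocks of 6 reveals the pattern AAABBB — 2 tracks woven together.
Subsequence A: 125, 216, 343, 512, 729, 1000, 1331, 1728, 2197, 2744, 3375, 4096 (consecutive cubes n³ from n = 5).
Subsequence B: 4, 9, 16, 25, 36, 49, 64, 81, 100, 121 (consecutive squares n² from n = 2).
Term 23 comes from subsequence B (its 11th entry): 144.
Term 24 comes from subsequence B (its 12th entry): 169.
The 25th slot belongs to subsequence A; its 13th term is 4913.
Term 26 comes from subsequence A (its 14th entry): 5832.
Position 27 falls in subsequence A as its term 15, giving 6859.
Position 28 falls in subsequence B as its term 13, giving 196.

144, 169, 4913, 5832, 6859, 196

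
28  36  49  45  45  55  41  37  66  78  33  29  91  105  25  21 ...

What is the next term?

Positions follow the repeating pattern AABB; grouping by letter gives 2 tracks.
Subsequence A: 28, 36, 45, 55, 66, 78, 91, 105. The triangular numbers T_7, T_8, ….
Subsequence B: 49, 45, 41, 37, 33, 29, 25, 21. Linear: a_n = 53 − 4·n.
The 17th slot belongs to subsequence A; its 9th term is 120.

120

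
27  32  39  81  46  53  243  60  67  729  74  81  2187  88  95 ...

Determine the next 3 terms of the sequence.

Reading positions in blocks of 3 reveals the pattern ABB — 2 tracks woven together.
Stream A is 27, 81, 243, 729, 2187, which is powers 3^3, 3^4, 3^5, ….
Stream B is 32, 39, 46, 53, 60, 67, 74, 81, 88, 95, which is arithmetic with common difference +7.
The 16th slot belongs to stream A; its 6th term is 6561.
The 17th slot belongs to stream B; its 11th term is 102.
Position 18 falls in stream B as its term 12, giving 109.

6561, 102, 109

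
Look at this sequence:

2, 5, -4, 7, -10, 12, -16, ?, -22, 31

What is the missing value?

Odd-indexed and even-indexed terms follow separate rules.
Track A: 2, -4, -10, -16, -22. Arithmetic with common difference −6.
Track B: 5, 7, 12, ?, 31. Fibonacci-style (each term is the sum of the two before it).
The gap is track B's term 4; the rule gives 19.

19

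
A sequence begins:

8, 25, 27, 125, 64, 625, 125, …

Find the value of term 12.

78125

Positions 1, 3, 5, … form one subsequence and positions 2, 4, 6, … form another.
Track A is 8, 27, 64, 125, which is perfect cubes starting at 2³.
Track B is 25, 125, 625, which is powers of 5.
Position 12 → track B, term 6 = 78125.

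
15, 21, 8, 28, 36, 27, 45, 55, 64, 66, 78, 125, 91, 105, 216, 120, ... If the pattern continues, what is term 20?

171

Positions follow the repeating pattern AAB; grouping by letter gives 2 tracks.
Track A: 15, 21, 28, 36, 45, 55, 66, 78, 91, 105, 120 (triangular numbers starting at T_5).
Track B: 8, 27, 64, 125, 216 (the cubes 2³, 3³, 4³, …).
Position 20 → track A, term 14 = 171.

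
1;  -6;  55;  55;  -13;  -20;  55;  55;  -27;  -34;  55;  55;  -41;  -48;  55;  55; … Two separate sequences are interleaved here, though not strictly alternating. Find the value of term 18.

Reading positions in blocks of 4 reveals the pattern AABB — 2 tracks woven together.
Stream A: 1, -6, -13, -20, -27, -34, -41, -48 — arithmetic, step −7.
Stream B: 55, 55, 55, 55, 55, 55, 55, 55 — constant 55.
Position 18 falls in stream A as its term 10, giving -62.

-62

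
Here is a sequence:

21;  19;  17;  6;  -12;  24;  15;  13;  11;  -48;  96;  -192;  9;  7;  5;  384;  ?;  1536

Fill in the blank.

-768

Positions follow the repeating pattern AAABBB; grouping by letter gives 2 tracks.
Track A = 21, 19, 17, 15, 13, 11, 9, 7, 5: arithmetic with common difference −2.
Track B = 6, -12, 24, -48, 96, -192, 384, ?, 1536: geometric with ratio -2.
So the missing entry in track B is -768.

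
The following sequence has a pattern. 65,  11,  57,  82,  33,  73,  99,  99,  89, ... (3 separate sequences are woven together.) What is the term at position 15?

Split by position mod 3: positions 1, 4, 7, … form one track, and each other residue class forms its own.
Stream A: 65, 82, 99 (arithmetic, step +17).
Stream B: 11, 33, 99 (geometric, ×3 each step).
Stream C: 57, 73, 89 (linear: a_n = 41 + 16·n).
The 15th slot belongs to stream C; its 5th term is 121.

121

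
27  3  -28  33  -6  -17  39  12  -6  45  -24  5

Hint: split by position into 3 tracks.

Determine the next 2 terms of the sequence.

51, 48

Taking every 3rd term gives 3 separate tracks.
Track A is 27, 33, 39, 45, which is linear: a_n = 21 + 6·n.
Track B is 3, -6, 12, -24, which is multiplying by -2 each time.
Track C is -28, -17, -6, 5, which is arithmetic with common difference +11.
Term 13 comes from track A (its 5th entry): 51.
Position 14 → track B, term 5 = 48.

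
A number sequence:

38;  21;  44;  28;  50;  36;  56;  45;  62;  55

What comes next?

68

Odd-indexed and even-indexed terms follow separate rules.
Stream A: 38, 44, 50, 56, 62. Linear: a_n = 32 + 6·n.
Stream B: 21, 28, 36, 45, 55. Triangular numbers n(n+1)/2 for n = 6, 7, ….
Term 11 comes from stream A (its 6th entry): 68.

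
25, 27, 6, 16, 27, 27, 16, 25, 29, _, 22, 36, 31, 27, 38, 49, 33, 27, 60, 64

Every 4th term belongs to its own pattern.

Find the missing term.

Read the sequence 4 terms at a time; column i is its own pattern.
Track A: 25, 27, 29, 31, 33 — arithmetic with common difference +2.
Track B: 27, 27, ?, 27, 27 — the constant sequence 27.
Track C: 6, 16, 22, 38, 60 — each term equals the sum of the previous two.
Track D: 16, 25, 36, 49, 64 — the squares 4², 5², 6², ….
Filling track B at index 3 by its rule yields 27.

27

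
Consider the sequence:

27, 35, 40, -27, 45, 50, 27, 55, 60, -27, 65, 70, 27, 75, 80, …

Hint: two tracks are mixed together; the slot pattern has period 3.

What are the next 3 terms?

Positions follow the repeating pattern ABB; grouping by letter gives 2 tracks.
Stream A is 27, -27, 27, -27, 27, which is alternating ±27.
Stream B is 35, 40, 45, 50, 55, 60, 65, 70, 75, 80, which is adding 5 each time.
Term 16 comes from stream A (its 6th entry): -27.
The 17th slot belongs to stream B; its 11th term is 85.
Term 18 comes from stream B (its 12th entry): 90.

-27, 85, 90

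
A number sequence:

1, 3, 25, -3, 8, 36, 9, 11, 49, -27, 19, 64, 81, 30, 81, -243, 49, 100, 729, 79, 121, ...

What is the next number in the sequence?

The terms cycle through 3 interleaved subsequences.
Track A = 1, -3, 9, -27, 81, -243, 729: geometric, ×-3 each step.
Track B = 3, 8, 11, 19, 30, 49, 79: Fibonacci-style (each term is the sum of the two before it).
Track C = 25, 36, 49, 64, 81, 100, 121: perfect squares starting at 5².
Position 22 → track A, term 8 = -2187.

-2187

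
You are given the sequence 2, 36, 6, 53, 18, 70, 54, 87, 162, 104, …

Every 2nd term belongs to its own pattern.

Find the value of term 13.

1458

The terms cycle through 2 interleaved subsequences.
Stream A: 2, 6, 18, 54, 162 — a geometric progression (common ratio 3).
Stream B: 36, 53, 70, 87, 104 — linear: a_n = 19 + 17·n.
The 13th slot belongs to stream A; its 7th term is 1458.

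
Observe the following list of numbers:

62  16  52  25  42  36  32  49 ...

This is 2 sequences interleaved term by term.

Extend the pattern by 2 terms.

The terms cycle through 2 interleaved subsequences.
Subsequence A: 62, 52, 42, 32 (subtracting 10 each time).
Subsequence B: 16, 25, 36, 49 (the squares 4², 5², 6², …).
Term 9 comes from subsequence A (its 5th entry): 22.
Position 10 falls in subsequence B as its term 5, giving 64.

22, 64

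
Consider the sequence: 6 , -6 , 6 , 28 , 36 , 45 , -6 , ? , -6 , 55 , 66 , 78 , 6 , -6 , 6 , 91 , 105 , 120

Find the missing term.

The slot pattern repeats as AAABBB (period 6), so there are 2 interleaved tracks.
Stream A = 6, -6, 6, -6, ?, -6, 6, -6, 6: the oscillation 6·(−1)^(n+1).
Stream B = 28, 36, 45, 55, 66, 78, 91, 105, 120: the triangular numbers T_7, T_8, ….
The gap is stream A's term 5; the rule gives 6.

6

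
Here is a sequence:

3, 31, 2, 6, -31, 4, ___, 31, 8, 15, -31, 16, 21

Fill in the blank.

10

Read the sequence 3 terms at a time; column i is its own pattern.
Track A: 3, 6, ?, 15, 21 (triangular numbers starting at T_2).
Track B: 31, -31, 31, -31 (oscillating between 31 and -31).
Track C: 2, 4, 8, 16 (successive powers of 2).
So the missing entry in track A is 10.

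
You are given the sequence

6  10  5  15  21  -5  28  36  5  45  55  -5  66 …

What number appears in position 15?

5

The slot pattern repeats as AAB (period 3), so there are 2 interleaved tracks.
Track A: 6, 10, 15, 21, 28, 36, 45, 55, 66. The triangular numbers T_3, T_4, ….
Track B: 5, -5, 5, -5. Alternating ±5.
Term 15 comes from track B (its 5th entry): 5.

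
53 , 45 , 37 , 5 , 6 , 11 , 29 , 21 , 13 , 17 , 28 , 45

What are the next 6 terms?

5, -3, -11, 73, 118, 191

Positions follow the repeating pattern AAABBB; grouping by letter gives 2 tracks.
Track A is 53, 45, 37, 29, 21, 13, which is subtracting 8 each time.
Track B is 5, 6, 11, 17, 28, 45, which is Fibonacci-style (each term is the sum of the two before it).
Position 13 falls in track A as its term 7, giving 5.
Position 14 → track A, term 8 = -3.
Term 15 comes from track A (its 9th entry): -11.
Position 16 → track B, term 7 = 73.
Term 17 comes from track B (its 8th entry): 118.
Term 18 comes from track B (its 9th entry): 191.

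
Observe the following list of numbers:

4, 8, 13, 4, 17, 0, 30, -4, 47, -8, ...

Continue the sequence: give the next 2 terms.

Split by position mod 2 into 2 tracks.
Track A = 4, 13, 17, 30, 47: each term equals the sum of the previous two.
Track B = 8, 4, 0, -4, -8: linear: a_n = 12 − 4·n.
Term 11 comes from track A (its 6th entry): 77.
Position 12 falls in track B as its term 6, giving -12.

77, -12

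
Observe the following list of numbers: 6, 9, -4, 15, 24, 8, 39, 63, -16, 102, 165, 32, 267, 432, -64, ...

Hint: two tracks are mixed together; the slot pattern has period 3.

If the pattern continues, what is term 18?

128

Positions follow the repeating pattern AAB; grouping by letter gives 2 tracks.
Track A: 6, 9, 15, 24, 39, 63, 102, 165, 267, 432 — a Fibonacci-like recurrence a_n = a_{n-1} + a_{n-2}.
Track B: -4, 8, -16, 32, -64 — geometric, ×-2 each step.
Position 18 → track B, term 6 = 128.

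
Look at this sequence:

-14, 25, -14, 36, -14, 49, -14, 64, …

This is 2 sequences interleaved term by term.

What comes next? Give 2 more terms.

-14, 81

Positions 1, 3, 5, … form one subsequence and positions 2, 4, 6, … form another.
Track A = -14, -14, -14, -14: the constant sequence -14.
Track B = 25, 36, 49, 64: the squares 5², 6², 7², ….
Position 9 → track A, term 5 = -14.
Term 10 comes from track B (its 5th entry): 81.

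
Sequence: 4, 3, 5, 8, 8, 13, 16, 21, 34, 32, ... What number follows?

Reading positions in blocks of 3 reveals the pattern ABB — 2 tracks woven together.
Track A: 4, 8, 16, 32 — powers 2^2, 2^3, 2^4, ….
Track B: 3, 5, 8, 13, 21, 34 — a Fibonacci-like recurrence a_n = a_{n-1} + a_{n-2}.
The 11th slot belongs to track B; its 7th term is 55.

55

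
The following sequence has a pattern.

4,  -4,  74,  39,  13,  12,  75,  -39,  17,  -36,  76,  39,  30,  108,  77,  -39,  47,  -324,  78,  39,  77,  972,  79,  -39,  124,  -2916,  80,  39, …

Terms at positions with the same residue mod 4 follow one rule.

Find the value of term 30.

Split by position mod 4: positions 1, 5, 9, … form one track, and each other residue class forms its own.
Track A is 4, 13, 17, 30, 47, 77, 124, which is a Fibonacci-like recurrence a_n = a_{n-1} + a_{n-2}.
Track B is -4, 12, -36, 108, -324, 972, -2916, which is geometric, ×-3 each step.
Track C is 74, 75, 76, 77, 78, 79, 80, which is linear: a_n = 73 + n.
Track D is 39, -39, 39, -39, 39, -39, 39, which is oscillating between 39 and -39.
Term 30 comes from track B (its 8th entry): 8748.

8748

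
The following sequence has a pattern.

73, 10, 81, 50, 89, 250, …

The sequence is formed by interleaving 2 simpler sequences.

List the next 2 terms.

Odd-indexed and even-indexed terms follow separate rules.
Subsequence A is 73, 81, 89, which is arithmetic with common difference +8.
Subsequence B is 10, 50, 250, which is a geometric progression (common ratio 5).
Term 7 comes from subsequence A (its 4th entry): 97.
Term 8 comes from subsequence B (its 4th entry): 1250.

97, 1250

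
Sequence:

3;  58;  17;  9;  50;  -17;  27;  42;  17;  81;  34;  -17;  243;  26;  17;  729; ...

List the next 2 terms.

18, -17

Split by position mod 3: positions 1, 4, 7, … form one track, and each other residue class forms its own.
Track A: 3, 9, 27, 81, 243, 729 — successive powers of 3.
Track B: 58, 50, 42, 34, 26 — arithmetic with common difference −8.
Track C: 17, -17, 17, -17, 17 — oscillating between 17 and -17.
The 17th slot belongs to track B; its 6th term is 18.
Term 18 comes from track C (its 6th entry): -17.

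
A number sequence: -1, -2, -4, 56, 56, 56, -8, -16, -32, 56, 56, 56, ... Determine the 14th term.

Reading positions in blocks of 6 reveals the pattern AAABBB — 2 tracks woven together.
Track A: -1, -2, -4, -8, -16, -32. A geometric progression (common ratio 2).
Track B: 56, 56, 56, 56, 56, 56. Always 56.
Position 14 → track A, term 8 = -128.

-128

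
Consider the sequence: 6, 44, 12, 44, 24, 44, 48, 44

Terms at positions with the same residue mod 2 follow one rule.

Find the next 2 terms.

Odd-indexed and even-indexed terms follow separate rules.
Subsequence A: 6, 12, 24, 48 — multiplying by 2 each time.
Subsequence B: 44, 44, 44, 44 — the constant sequence 44.
Term 9 comes from subsequence A (its 5th entry): 96.
The 10th slot belongs to subsequence B; its 5th term is 44.

96, 44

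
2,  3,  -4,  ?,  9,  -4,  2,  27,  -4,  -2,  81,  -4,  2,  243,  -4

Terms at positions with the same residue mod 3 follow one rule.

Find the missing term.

-2

Split by position mod 3 into 3 tracks.
Stream A is 2, ?, 2, -2, 2, which is the oscillation 2·(−1)^(n+1).
Stream B is 3, 9, 27, 81, 243, which is successive powers of 3.
Stream C is -4, -4, -4, -4, -4, which is always -4.
The gap is stream A's term 2; the rule gives -2.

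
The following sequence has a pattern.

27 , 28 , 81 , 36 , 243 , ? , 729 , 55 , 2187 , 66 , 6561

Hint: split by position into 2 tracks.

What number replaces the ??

45

Odd-indexed and even-indexed terms follow separate rules.
Track A: 27, 81, 243, 729, 2187, 6561. Powers 3^3, 3^4, 3^5, ….
Track B: 28, 36, ?, 55, 66. Triangular numbers starting at T_7.
Track B's pattern makes the blank 45.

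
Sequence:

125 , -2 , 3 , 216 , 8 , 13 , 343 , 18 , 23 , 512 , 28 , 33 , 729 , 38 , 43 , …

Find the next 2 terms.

The slot pattern repeats as ABB (period 3), so there are 2 interleaved tracks.
Stream A: 125, 216, 343, 512, 729. Consecutive cubes n³ from n = 5.
Stream B: -2, 3, 8, 13, 18, 23, 28, 33, 38, 43. Arithmetic with common difference +5.
Position 16 → stream A, term 6 = 1000.
Position 17 → stream B, term 11 = 48.

1000, 48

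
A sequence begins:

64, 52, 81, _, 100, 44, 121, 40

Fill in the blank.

The terms cycle through 2 interleaved subsequences.
Stream A: 64, 81, 100, 121 (the squares 8², 9², 10², …).
Stream B: 52, ?, 44, 40 (linear: a_n = 56 − 4·n).
Filling stream B at index 2 by its rule yields 48.

48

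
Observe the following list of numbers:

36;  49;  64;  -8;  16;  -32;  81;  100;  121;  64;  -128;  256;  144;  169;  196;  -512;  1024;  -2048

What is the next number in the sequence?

225

Reading positions in blocks of 6 reveals the pattern AAABBB — 2 tracks woven together.
Track A: 36, 49, 64, 81, 100, 121, 144, 169, 196. Consecutive squares n² from n = 6.
Track B: -8, 16, -32, 64, -128, 256, -512, 1024, -2048. A geometric progression (common ratio -2).
Position 19 → track A, term 10 = 225.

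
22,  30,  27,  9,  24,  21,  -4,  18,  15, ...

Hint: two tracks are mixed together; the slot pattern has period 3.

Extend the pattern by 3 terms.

-17, 12, 9

Reading positions in blocks of 3 reveals the pattern ABB — 2 tracks woven together.
Stream A: 22, 9, -4. Subtracting 13 each time.
Stream B: 30, 27, 24, 21, 18, 15. Arithmetic with common difference −3.
Term 10 comes from stream A (its 4th entry): -17.
Position 11 → stream B, term 7 = 12.
The 12th slot belongs to stream B; its 8th term is 9.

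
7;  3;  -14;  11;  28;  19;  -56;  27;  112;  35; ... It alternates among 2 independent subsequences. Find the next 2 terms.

Split by position mod 2 into 2 tracks.
Subsequence A is 7, -14, 28, -56, 112, which is a geometric progression (common ratio -2).
Subsequence B is 3, 11, 19, 27, 35, which is arithmetic with common difference +8.
Term 11 comes from subsequence A (its 6th entry): -224.
Term 12 comes from subsequence B (its 6th entry): 43.

-224, 43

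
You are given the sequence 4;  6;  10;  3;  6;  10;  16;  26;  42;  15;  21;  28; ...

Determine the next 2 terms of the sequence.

68, 110

Positions follow the repeating pattern AAABBB; grouping by letter gives 2 tracks.
Track A: 4, 6, 10, 16, 26, 42 — a Fibonacci-like recurrence a_n = a_{n-1} + a_{n-2}.
Track B: 3, 6, 10, 15, 21, 28 — triangular numbers n(n+1)/2 for n = 2, 3, ….
Position 13 falls in track A as its term 7, giving 68.
Position 14 → track A, term 8 = 110.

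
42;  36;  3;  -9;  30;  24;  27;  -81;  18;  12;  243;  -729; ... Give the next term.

The slot pattern repeats as AABB (period 4), so there are 2 interleaved tracks.
Track A = 42, 36, 30, 24, 18, 12: arithmetic with common difference −6.
Track B = 3, -9, 27, -81, 243, -729: a geometric progression (common ratio -3).
Position 13 → track A, term 7 = 6.

6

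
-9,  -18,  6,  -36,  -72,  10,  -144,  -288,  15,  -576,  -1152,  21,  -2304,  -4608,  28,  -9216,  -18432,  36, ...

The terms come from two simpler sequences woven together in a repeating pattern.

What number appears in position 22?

The slot pattern repeats as AAB (period 3), so there are 2 interleaved tracks.
Track A is -9, -18, -36, -72, -144, -288, -576, -1152, -2304, -4608, -9216, -18432, which is geometric, ×2 each step.
Track B is 6, 10, 15, 21, 28, 36, which is triangular numbers n(n+1)/2 for n = 3, 4, ….
Position 22 falls in track A as its term 15, giving -147456.

-147456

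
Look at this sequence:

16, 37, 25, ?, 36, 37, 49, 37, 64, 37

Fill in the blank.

37

Positions 1, 3, 5, … form one subsequence and positions 2, 4, 6, … form another.
Track A = 16, 25, 36, 49, 64: consecutive squares n² from n = 4.
Track B = 37, ?, 37, 37, 37: constant 37.
Track B's pattern makes the blank 37.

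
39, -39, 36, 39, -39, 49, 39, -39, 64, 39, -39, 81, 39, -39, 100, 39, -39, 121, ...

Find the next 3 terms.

Positions follow the repeating pattern AAB; grouping by letter gives 2 tracks.
Track A is 39, -39, 39, -39, 39, -39, 39, -39, 39, -39, 39, -39, which is the oscillation 39·(−1)^(n+1).
Track B is 36, 49, 64, 81, 100, 121, which is consecutive squares n² from n = 6.
Position 19 falls in track A as its term 13, giving 39.
Position 20 falls in track A as its term 14, giving -39.
Position 21 falls in track B as its term 7, giving 144.

39, -39, 144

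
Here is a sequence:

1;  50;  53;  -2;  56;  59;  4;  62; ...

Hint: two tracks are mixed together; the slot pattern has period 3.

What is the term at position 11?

Reading positions in blocks of 3 reveals the pattern ABB — 2 tracks woven together.
Subsequence A = 1, -2, 4: geometric, ×-2 each step.
Subsequence B = 50, 53, 56, 59, 62: arithmetic, step +3.
Position 11 → subsequence B, term 7 = 68.

68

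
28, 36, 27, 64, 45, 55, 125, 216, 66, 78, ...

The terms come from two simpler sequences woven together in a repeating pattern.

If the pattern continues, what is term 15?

Positions follow the repeating pattern AABB; grouping by letter gives 2 tracks.
Subsequence A: 28, 36, 45, 55, 66, 78 — the triangular numbers T_7, T_8, ….
Subsequence B: 27, 64, 125, 216 — consecutive cubes n³ from n = 3.
Term 15 comes from subsequence B (its 7th entry): 729.

729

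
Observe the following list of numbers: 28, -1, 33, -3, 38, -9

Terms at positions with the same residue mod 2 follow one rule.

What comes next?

Taking every 2nd term gives 2 separate tracks.
Stream A: 28, 33, 38 (adding 5 each time).
Stream B: -1, -3, -9 (a geometric progression (common ratio 3)).
The 7th slot belongs to stream A; its 4th term is 43.

43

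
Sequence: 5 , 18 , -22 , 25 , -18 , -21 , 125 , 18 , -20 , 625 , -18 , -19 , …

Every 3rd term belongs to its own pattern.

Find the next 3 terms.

3125, 18, -18

The terms cycle through 3 interleaved subsequences.
Subsequence A: 5, 25, 125, 625 (powers 5^1, 5^2, 5^3, …).
Subsequence B: 18, -18, 18, -18 (the oscillation 18·(−1)^(n+1)).
Subsequence C: -22, -21, -20, -19 (linear: a_n = -23 + n).
Term 13 comes from subsequence A (its 5th entry): 3125.
Position 14 falls in subsequence B as its term 5, giving 18.
Position 15 falls in subsequence C as its term 5, giving -18.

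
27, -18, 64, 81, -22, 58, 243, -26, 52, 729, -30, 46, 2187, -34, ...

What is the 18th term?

Split by position mod 3 into 3 tracks.
Track A: 27, 81, 243, 729, 2187 — powers of 3.
Track B: -18, -22, -26, -30, -34 — subtracting 4 each time.
Track C: 64, 58, 52, 46 — arithmetic with common difference −6.
Position 18 → track C, term 6 = 34.

34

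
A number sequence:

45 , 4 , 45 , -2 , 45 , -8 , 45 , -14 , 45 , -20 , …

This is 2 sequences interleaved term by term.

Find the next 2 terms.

45, -26

Split by position mod 2 into 2 tracks.
Track A: 45, 45, 45, 45, 45. Constant 45.
Track B: 4, -2, -8, -14, -20. Linear: a_n = 10 − 6·n.
Position 11 → track A, term 6 = 45.
Position 12 → track B, term 6 = -26.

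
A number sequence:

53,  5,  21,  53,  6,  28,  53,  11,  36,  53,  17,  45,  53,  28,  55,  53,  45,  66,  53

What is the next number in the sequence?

Split by position mod 3 into 3 tracks.
Stream A: 53, 53, 53, 53, 53, 53, 53 (the constant sequence 53).
Stream B: 5, 6, 11, 17, 28, 45 (a Fibonacci-like recurrence a_n = a_{n-1} + a_{n-2}).
Stream C: 21, 28, 36, 45, 55, 66 (the triangular numbers T_6, T_7, …).
The 20th slot belongs to stream B; its 7th term is 73.

73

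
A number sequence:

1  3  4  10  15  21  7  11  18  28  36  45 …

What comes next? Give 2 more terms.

29, 47

Positions follow the repeating pattern AAABBB; grouping by letter gives 2 tracks.
Subsequence A = 1, 3, 4, 7, 11, 18: a Fibonacci-like recurrence a_n = a_{n-1} + a_{n-2}.
Subsequence B = 10, 15, 21, 28, 36, 45: triangular numbers starting at T_4.
Position 13 → subsequence A, term 7 = 29.
The 14th slot belongs to subsequence A; its 8th term is 47.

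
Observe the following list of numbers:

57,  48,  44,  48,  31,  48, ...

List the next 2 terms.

18, 48

Odd-indexed and even-indexed terms follow separate rules.
Subsequence A is 57, 44, 31, which is arithmetic, step −13.
Subsequence B is 48, 48, 48, which is always 48.
Term 7 comes from subsequence A (its 4th entry): 18.
Term 8 comes from subsequence B (its 4th entry): 48.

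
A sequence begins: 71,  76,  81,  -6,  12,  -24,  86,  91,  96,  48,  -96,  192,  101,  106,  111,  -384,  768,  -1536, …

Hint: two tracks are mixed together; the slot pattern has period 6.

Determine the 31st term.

The slot pattern repeats as AAABBB (period 6), so there are 2 interleaved tracks.
Subsequence A: 71, 76, 81, 86, 91, 96, 101, 106, 111 — linear: a_n = 66 + 5·n.
Subsequence B: -6, 12, -24, 48, -96, 192, -384, 768, -1536 — geometric with ratio -2.
Term 31 comes from subsequence A (its 16th entry): 146.

146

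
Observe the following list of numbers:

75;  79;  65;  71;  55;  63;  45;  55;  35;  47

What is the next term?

25

Split by position mod 2 into 2 tracks.
Track A: 75, 65, 55, 45, 35. Arithmetic, step −10.
Track B: 79, 71, 63, 55, 47. Linear: a_n = 87 − 8·n.
The 11th slot belongs to track A; its 6th term is 25.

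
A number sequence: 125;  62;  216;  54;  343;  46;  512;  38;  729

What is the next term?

30

The terms cycle through 2 interleaved subsequences.
Track A: 125, 216, 343, 512, 729 (perfect cubes starting at 5³).
Track B: 62, 54, 46, 38 (arithmetic with common difference −8).
Term 10 comes from track B (its 5th entry): 30.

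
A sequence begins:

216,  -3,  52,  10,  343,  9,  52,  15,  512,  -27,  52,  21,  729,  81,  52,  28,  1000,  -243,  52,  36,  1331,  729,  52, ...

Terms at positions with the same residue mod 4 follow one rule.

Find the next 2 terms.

The terms cycle through 4 interleaved subsequences.
Track A: 216, 343, 512, 729, 1000, 1331 — the cubes 6³, 7³, 8³, ….
Track B: -3, 9, -27, 81, -243, 729 — geometric with ratio -3.
Track C: 52, 52, 52, 52, 52, 52 — constant 52.
Track D: 10, 15, 21, 28, 36 — the triangular numbers T_4, T_5, ….
Term 24 comes from track D (its 6th entry): 45.
The 25th slot belongs to track A; its 7th term is 1728.

45, 1728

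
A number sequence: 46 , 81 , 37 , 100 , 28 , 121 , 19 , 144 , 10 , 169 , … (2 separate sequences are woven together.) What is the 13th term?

-8

Odd-indexed and even-indexed terms follow separate rules.
Track A is 46, 37, 28, 19, 10, which is arithmetic, step −9.
Track B is 81, 100, 121, 144, 169, which is the squares 9², 10², 11², ….
Term 13 comes from track A (its 7th entry): -8.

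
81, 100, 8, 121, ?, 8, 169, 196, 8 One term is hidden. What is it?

The slot pattern repeats as AAB (period 3), so there are 2 interleaved tracks.
Subsequence A: 81, 100, 121, ?, 169, 196 — the squares 9², 10², 11², ….
Subsequence B: 8, 8, 8 — constant 8.
Subsequence A's pattern makes the blank 144.

144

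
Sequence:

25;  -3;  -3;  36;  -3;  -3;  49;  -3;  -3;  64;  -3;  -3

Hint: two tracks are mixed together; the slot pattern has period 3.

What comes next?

81

The slot pattern repeats as ABB (period 3), so there are 2 interleaved tracks.
Subsequence A: 25, 36, 49, 64 (perfect squares starting at 5²).
Subsequence B: -3, -3, -3, -3, -3, -3, -3, -3 (constant -3).
Term 13 comes from subsequence A (its 5th entry): 81.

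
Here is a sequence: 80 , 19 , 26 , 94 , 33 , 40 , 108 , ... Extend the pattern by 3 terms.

47, 54, 122

The slot pattern repeats as ABB (period 3), so there are 2 interleaved tracks.
Subsequence A: 80, 94, 108. Arithmetic, step +14.
Subsequence B: 19, 26, 33, 40. Adding 7 each time.
The 8th slot belongs to subsequence B; its 5th term is 47.
The 9th slot belongs to subsequence B; its 6th term is 54.
The 10th slot belongs to subsequence A; its 4th term is 122.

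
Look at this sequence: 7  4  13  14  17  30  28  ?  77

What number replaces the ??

Reading positions in blocks of 3 reveals the pattern ABB — 2 tracks woven together.
Track A is 7, 14, 28, which is multiplying by 2 each time.
Track B is 4, 13, 17, 30, ?, 77, which is a Fibonacci-like recurrence a_n = a_{n-1} + a_{n-2}.
So the missing entry in track B is 47.

47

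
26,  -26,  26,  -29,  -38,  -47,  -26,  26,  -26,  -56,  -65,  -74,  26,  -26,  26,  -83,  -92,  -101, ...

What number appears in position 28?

Reading positions in blocks of 6 reveals the pattern AAABBB — 2 tracks woven together.
Stream A is 26, -26, 26, -26, 26, -26, 26, -26, 26, which is oscillating between 26 and -26.
Stream B is -29, -38, -47, -56, -65, -74, -83, -92, -101, which is arithmetic with common difference −9.
The 28th slot belongs to stream B; its 13th term is -137.

-137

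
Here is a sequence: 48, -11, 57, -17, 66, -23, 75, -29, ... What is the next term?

The terms cycle through 2 interleaved subsequences.
Track A = 48, 57, 66, 75: arithmetic with common difference +9.
Track B = -11, -17, -23, -29: linear: a_n = -5 − 6·n.
The 9th slot belongs to track A; its 5th term is 84.

84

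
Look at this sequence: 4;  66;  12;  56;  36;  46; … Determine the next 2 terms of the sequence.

Split by position mod 2 into 2 tracks.
Subsequence A is 4, 12, 36, which is a geometric progression (common ratio 3).
Subsequence B is 66, 56, 46, which is subtracting 10 each time.
Term 7 comes from subsequence A (its 4th entry): 108.
Term 8 comes from subsequence B (its 4th entry): 36.

108, 36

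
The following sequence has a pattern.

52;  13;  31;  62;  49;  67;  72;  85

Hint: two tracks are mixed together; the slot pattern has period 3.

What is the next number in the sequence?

The slot pattern repeats as ABB (period 3), so there are 2 interleaved tracks.
Track A: 52, 62, 72 (arithmetic with common difference +10).
Track B: 13, 31, 49, 67, 85 (adding 18 each time).
The 9th slot belongs to track B; its 6th term is 103.

103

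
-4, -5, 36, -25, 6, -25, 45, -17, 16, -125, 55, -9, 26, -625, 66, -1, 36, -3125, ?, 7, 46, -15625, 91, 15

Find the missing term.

78

The terms cycle through 4 interleaved subsequences.
Track A: -4, 6, 16, 26, 36, 46 (linear: a_n = -14 + 10·n).
Track B: -5, -25, -125, -625, -3125, -15625 (multiplying by 5 each time).
Track C: 36, 45, 55, 66, ?, 91 (triangular numbers starting at T_8).
Track D: -25, -17, -9, -1, 7, 15 (arithmetic, step +8).
Filling track C at index 5 by its rule yields 78.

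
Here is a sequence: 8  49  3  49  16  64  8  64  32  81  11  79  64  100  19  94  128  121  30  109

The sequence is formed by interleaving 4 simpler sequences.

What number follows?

256

Taking every 4th term gives 4 separate tracks.
Stream A: 8, 16, 32, 64, 128 (successive powers of 2).
Stream B: 49, 64, 81, 100, 121 (perfect squares starting at 7²).
Stream C: 3, 8, 11, 19, 30 (each term equals the sum of the previous two).
Stream D: 49, 64, 79, 94, 109 (adding 15 each time).
The 21st slot belongs to stream A; its 6th term is 256.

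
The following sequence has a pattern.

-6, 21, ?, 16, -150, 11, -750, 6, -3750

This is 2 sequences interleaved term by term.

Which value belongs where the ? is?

Split by position mod 2 into 2 tracks.
Track A: -6, ?, -150, -750, -3750. A geometric progression (common ratio 5).
Track B: 21, 16, 11, 6. Arithmetic, step −5.
Filling track A at index 2 by its rule yields -30.

-30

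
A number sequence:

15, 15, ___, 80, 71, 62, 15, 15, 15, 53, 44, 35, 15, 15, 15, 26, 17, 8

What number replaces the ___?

15

The slot pattern repeats as AAABBB (period 6), so there are 2 interleaved tracks.
Track A: 15, 15, ?, 15, 15, 15, 15, 15, 15 (constant 15).
Track B: 80, 71, 62, 53, 44, 35, 26, 17, 8 (arithmetic, step −9).
So the missing entry in track A is 15.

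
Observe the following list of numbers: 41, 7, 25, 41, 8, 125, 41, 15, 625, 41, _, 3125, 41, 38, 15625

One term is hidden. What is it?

23

Read the sequence 3 terms at a time; column i is its own pattern.
Stream A: 41, 41, 41, 41, 41 — the constant sequence 41.
Stream B: 7, 8, 15, ?, 38 — a Fibonacci-like recurrence a_n = a_{n-1} + a_{n-2}.
Stream C: 25, 125, 625, 3125, 15625 — powers of 5.
So the missing entry in stream B is 23.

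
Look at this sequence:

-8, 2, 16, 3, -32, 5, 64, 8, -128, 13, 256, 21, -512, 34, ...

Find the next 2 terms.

Positions 1, 3, 5, … form one subsequence and positions 2, 4, 6, … form another.
Track A: -8, 16, -32, 64, -128, 256, -512. A geometric progression (common ratio -2).
Track B: 2, 3, 5, 8, 13, 21, 34. Fibonacci-style (each term is the sum of the two before it).
Term 15 comes from track A (its 8th entry): 1024.
Position 16 falls in track B as its term 8, giving 55.

1024, 55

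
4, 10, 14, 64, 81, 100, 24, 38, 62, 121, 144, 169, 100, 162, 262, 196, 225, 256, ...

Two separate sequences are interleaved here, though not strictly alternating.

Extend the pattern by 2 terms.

The slot pattern repeats as AAABBB (period 6), so there are 2 interleaved tracks.
Stream A is 4, 10, 14, 24, 38, 62, 100, 162, 262, which is Fibonacci-style (each term is the sum of the two before it).
Stream B is 64, 81, 100, 121, 144, 169, 196, 225, 256, which is consecutive squares n² from n = 8.
The 19th slot belongs to stream A; its 10th term is 424.
Position 20 → stream A, term 11 = 686.

424, 686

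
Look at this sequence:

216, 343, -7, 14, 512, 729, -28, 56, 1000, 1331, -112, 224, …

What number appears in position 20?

3584

Positions follow the repeating pattern AABB; grouping by letter gives 2 tracks.
Stream A: 216, 343, 512, 729, 1000, 1331 — perfect cubes starting at 6³.
Stream B: -7, 14, -28, 56, -112, 224 — multiplying by -2 each time.
Term 20 comes from stream B (its 10th entry): 3584.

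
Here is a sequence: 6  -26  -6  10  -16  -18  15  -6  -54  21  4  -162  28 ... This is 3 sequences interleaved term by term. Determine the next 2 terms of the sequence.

14, -486

Taking every 3rd term gives 3 separate tracks.
Stream A = 6, 10, 15, 21, 28: triangular numbers starting at T_3.
Stream B = -26, -16, -6, 4: arithmetic, step +10.
Stream C = -6, -18, -54, -162: geometric with ratio 3.
Position 14 → stream B, term 5 = 14.
Position 15 falls in stream C as its term 5, giving -486.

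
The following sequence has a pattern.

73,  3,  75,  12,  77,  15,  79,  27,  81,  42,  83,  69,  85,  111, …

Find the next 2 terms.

87, 180

Split by position mod 2 into 2 tracks.
Track A: 73, 75, 77, 79, 81, 83, 85 — adding 2 each time.
Track B: 3, 12, 15, 27, 42, 69, 111 — each term equals the sum of the previous two.
Position 15 → track A, term 8 = 87.
Position 16 → track B, term 8 = 180.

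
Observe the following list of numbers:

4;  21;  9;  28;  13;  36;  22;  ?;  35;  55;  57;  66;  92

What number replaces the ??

The terms cycle through 2 interleaved subsequences.
Stream A = 4, 9, 13, 22, 35, 57, 92: each term equals the sum of the previous two.
Stream B = 21, 28, 36, ?, 55, 66: triangular numbers n(n+1)/2 for n = 6, 7, ….
So the missing entry in stream B is 45.

45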